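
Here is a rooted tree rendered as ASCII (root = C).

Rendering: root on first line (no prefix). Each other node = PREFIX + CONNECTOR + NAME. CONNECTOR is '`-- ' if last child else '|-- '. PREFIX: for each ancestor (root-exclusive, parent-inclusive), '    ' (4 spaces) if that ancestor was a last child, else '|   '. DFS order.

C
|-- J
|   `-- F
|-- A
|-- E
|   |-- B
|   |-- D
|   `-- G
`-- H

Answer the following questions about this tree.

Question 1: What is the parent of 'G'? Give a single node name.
Answer: E

Derivation:
Scan adjacency: G appears as child of E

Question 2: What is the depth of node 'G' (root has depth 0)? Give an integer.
Answer: 2

Derivation:
Path from root to G: C -> E -> G
Depth = number of edges = 2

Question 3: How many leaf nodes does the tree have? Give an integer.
Answer: 6

Derivation:
Leaves (nodes with no children): A, B, D, F, G, H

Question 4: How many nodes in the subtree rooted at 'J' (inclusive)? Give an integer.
Subtree rooted at J contains: F, J
Count = 2

Answer: 2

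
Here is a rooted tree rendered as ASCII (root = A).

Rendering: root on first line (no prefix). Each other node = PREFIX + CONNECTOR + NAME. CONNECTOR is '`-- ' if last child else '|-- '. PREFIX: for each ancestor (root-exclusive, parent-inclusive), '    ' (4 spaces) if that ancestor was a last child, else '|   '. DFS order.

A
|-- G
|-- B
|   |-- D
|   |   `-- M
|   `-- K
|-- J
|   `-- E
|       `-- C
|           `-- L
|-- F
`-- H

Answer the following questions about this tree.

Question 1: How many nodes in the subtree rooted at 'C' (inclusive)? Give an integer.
Subtree rooted at C contains: C, L
Count = 2

Answer: 2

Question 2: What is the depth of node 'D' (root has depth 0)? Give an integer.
Answer: 2

Derivation:
Path from root to D: A -> B -> D
Depth = number of edges = 2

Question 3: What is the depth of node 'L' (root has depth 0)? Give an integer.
Path from root to L: A -> J -> E -> C -> L
Depth = number of edges = 4

Answer: 4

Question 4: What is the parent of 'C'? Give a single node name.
Scan adjacency: C appears as child of E

Answer: E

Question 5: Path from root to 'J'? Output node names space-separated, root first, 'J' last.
Walk down from root: A -> J

Answer: A J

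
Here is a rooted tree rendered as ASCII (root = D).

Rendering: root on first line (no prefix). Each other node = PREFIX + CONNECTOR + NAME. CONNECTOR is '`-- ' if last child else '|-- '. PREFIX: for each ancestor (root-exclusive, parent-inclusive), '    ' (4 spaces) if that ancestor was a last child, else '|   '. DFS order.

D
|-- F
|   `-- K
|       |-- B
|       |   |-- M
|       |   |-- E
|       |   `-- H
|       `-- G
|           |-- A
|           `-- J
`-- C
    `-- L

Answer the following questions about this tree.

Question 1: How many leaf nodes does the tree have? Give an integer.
Answer: 6

Derivation:
Leaves (nodes with no children): A, E, H, J, L, M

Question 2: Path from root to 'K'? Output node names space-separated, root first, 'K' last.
Walk down from root: D -> F -> K

Answer: D F K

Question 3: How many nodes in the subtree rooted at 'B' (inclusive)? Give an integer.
Answer: 4

Derivation:
Subtree rooted at B contains: B, E, H, M
Count = 4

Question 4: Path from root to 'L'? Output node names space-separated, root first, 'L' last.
Walk down from root: D -> C -> L

Answer: D C L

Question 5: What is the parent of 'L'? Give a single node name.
Scan adjacency: L appears as child of C

Answer: C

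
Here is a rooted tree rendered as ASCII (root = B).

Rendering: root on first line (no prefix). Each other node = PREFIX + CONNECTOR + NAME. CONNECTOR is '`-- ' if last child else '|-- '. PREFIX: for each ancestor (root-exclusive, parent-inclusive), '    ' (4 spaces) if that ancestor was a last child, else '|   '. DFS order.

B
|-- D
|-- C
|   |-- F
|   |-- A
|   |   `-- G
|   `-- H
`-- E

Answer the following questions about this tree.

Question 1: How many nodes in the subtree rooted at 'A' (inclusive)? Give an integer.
Answer: 2

Derivation:
Subtree rooted at A contains: A, G
Count = 2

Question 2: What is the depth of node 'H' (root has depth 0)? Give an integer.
Answer: 2

Derivation:
Path from root to H: B -> C -> H
Depth = number of edges = 2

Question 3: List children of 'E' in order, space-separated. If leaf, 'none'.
Answer: none

Derivation:
Node E's children (from adjacency): (leaf)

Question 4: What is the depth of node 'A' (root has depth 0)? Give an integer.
Answer: 2

Derivation:
Path from root to A: B -> C -> A
Depth = number of edges = 2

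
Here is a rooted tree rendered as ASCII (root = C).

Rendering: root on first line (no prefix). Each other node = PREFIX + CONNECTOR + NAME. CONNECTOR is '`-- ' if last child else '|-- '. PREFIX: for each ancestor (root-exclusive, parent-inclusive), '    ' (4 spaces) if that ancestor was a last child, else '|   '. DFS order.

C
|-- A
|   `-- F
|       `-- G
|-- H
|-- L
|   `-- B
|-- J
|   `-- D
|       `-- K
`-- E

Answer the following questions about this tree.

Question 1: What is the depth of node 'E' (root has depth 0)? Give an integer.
Path from root to E: C -> E
Depth = number of edges = 1

Answer: 1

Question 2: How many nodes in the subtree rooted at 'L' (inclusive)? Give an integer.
Subtree rooted at L contains: B, L
Count = 2

Answer: 2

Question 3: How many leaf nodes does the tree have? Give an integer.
Answer: 5

Derivation:
Leaves (nodes with no children): B, E, G, H, K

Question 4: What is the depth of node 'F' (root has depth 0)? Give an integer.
Path from root to F: C -> A -> F
Depth = number of edges = 2

Answer: 2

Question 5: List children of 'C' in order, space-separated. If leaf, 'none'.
Node C's children (from adjacency): A, H, L, J, E

Answer: A H L J E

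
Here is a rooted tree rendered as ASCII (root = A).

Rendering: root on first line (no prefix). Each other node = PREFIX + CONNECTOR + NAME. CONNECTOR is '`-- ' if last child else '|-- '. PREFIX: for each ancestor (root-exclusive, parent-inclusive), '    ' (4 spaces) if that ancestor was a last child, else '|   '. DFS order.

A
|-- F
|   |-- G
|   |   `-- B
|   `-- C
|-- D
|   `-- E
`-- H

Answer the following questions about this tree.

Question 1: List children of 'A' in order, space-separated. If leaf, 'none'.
Node A's children (from adjacency): F, D, H

Answer: F D H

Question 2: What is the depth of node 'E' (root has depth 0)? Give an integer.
Answer: 2

Derivation:
Path from root to E: A -> D -> E
Depth = number of edges = 2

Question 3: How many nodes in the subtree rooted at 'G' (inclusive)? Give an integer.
Answer: 2

Derivation:
Subtree rooted at G contains: B, G
Count = 2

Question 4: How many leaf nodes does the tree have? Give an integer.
Leaves (nodes with no children): B, C, E, H

Answer: 4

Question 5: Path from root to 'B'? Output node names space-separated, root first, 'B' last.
Walk down from root: A -> F -> G -> B

Answer: A F G B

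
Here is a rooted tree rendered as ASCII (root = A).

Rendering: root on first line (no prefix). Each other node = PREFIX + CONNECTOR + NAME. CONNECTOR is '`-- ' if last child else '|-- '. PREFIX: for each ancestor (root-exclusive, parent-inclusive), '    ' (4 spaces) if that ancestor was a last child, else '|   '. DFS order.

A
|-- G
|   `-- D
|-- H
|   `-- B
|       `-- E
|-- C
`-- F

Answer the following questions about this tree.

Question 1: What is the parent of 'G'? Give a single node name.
Answer: A

Derivation:
Scan adjacency: G appears as child of A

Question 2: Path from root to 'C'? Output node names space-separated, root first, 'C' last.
Answer: A C

Derivation:
Walk down from root: A -> C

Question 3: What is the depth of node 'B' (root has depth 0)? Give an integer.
Answer: 2

Derivation:
Path from root to B: A -> H -> B
Depth = number of edges = 2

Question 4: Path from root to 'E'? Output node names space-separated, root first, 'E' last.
Answer: A H B E

Derivation:
Walk down from root: A -> H -> B -> E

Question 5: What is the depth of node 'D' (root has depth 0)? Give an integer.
Path from root to D: A -> G -> D
Depth = number of edges = 2

Answer: 2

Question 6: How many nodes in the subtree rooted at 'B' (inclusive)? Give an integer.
Answer: 2

Derivation:
Subtree rooted at B contains: B, E
Count = 2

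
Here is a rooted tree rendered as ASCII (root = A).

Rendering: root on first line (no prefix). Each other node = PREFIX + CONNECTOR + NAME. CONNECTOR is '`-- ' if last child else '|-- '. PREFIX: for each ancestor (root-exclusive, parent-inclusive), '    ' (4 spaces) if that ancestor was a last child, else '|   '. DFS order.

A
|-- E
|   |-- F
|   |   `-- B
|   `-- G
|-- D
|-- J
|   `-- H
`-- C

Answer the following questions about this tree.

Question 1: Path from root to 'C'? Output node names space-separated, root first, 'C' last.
Answer: A C

Derivation:
Walk down from root: A -> C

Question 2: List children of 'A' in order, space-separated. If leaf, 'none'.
Answer: E D J C

Derivation:
Node A's children (from adjacency): E, D, J, C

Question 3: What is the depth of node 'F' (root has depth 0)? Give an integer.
Path from root to F: A -> E -> F
Depth = number of edges = 2

Answer: 2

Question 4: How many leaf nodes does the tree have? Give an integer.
Leaves (nodes with no children): B, C, D, G, H

Answer: 5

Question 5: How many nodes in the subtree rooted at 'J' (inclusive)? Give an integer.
Subtree rooted at J contains: H, J
Count = 2

Answer: 2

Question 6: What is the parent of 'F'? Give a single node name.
Answer: E

Derivation:
Scan adjacency: F appears as child of E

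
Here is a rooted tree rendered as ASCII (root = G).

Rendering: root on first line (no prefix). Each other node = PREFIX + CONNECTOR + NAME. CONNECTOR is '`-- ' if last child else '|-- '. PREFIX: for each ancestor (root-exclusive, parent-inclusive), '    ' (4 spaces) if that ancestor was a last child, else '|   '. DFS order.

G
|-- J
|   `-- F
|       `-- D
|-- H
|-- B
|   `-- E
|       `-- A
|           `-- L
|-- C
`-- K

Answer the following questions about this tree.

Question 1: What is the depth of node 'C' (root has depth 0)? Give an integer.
Answer: 1

Derivation:
Path from root to C: G -> C
Depth = number of edges = 1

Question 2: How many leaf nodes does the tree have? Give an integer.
Leaves (nodes with no children): C, D, H, K, L

Answer: 5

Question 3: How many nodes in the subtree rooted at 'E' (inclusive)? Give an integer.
Answer: 3

Derivation:
Subtree rooted at E contains: A, E, L
Count = 3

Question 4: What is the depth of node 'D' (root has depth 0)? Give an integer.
Path from root to D: G -> J -> F -> D
Depth = number of edges = 3

Answer: 3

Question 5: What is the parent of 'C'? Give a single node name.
Answer: G

Derivation:
Scan adjacency: C appears as child of G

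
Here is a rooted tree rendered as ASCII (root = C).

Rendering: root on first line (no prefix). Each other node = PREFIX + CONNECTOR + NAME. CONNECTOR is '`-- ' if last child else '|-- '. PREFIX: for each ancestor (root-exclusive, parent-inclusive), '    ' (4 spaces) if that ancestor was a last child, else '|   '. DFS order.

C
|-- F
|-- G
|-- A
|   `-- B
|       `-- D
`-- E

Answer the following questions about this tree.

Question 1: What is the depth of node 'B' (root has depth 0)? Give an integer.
Path from root to B: C -> A -> B
Depth = number of edges = 2

Answer: 2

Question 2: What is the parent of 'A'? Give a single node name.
Answer: C

Derivation:
Scan adjacency: A appears as child of C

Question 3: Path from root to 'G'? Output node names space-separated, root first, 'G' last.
Answer: C G

Derivation:
Walk down from root: C -> G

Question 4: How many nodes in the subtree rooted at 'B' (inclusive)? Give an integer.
Subtree rooted at B contains: B, D
Count = 2

Answer: 2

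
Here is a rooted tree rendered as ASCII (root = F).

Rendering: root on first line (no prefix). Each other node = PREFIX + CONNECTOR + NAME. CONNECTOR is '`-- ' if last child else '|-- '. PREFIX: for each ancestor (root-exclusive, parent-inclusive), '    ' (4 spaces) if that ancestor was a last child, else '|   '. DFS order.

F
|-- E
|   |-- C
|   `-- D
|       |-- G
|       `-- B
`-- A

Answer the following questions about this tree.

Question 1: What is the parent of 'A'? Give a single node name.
Scan adjacency: A appears as child of F

Answer: F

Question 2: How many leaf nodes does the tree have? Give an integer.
Answer: 4

Derivation:
Leaves (nodes with no children): A, B, C, G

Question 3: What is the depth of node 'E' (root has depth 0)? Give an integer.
Path from root to E: F -> E
Depth = number of edges = 1

Answer: 1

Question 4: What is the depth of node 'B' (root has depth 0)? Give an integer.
Answer: 3

Derivation:
Path from root to B: F -> E -> D -> B
Depth = number of edges = 3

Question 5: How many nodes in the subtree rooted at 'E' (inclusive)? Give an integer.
Answer: 5

Derivation:
Subtree rooted at E contains: B, C, D, E, G
Count = 5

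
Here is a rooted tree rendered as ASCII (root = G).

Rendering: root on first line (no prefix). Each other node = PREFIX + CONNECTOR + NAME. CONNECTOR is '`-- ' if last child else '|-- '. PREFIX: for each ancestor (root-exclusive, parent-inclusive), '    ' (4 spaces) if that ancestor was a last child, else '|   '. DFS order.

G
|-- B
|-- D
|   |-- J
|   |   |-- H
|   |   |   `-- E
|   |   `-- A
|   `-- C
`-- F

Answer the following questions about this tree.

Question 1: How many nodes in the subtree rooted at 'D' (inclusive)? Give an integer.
Subtree rooted at D contains: A, C, D, E, H, J
Count = 6

Answer: 6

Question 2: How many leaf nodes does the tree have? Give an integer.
Answer: 5

Derivation:
Leaves (nodes with no children): A, B, C, E, F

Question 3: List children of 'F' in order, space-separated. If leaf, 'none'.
Answer: none

Derivation:
Node F's children (from adjacency): (leaf)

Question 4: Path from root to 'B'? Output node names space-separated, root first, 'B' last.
Answer: G B

Derivation:
Walk down from root: G -> B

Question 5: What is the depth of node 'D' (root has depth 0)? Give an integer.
Path from root to D: G -> D
Depth = number of edges = 1

Answer: 1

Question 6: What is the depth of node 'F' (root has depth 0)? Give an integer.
Path from root to F: G -> F
Depth = number of edges = 1

Answer: 1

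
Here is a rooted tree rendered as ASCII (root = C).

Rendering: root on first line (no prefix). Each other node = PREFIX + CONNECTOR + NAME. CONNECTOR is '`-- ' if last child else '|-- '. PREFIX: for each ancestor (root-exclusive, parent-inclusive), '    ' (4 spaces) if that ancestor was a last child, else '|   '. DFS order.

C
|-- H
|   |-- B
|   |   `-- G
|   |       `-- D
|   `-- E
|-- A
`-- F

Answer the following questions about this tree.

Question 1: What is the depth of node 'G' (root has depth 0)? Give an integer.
Path from root to G: C -> H -> B -> G
Depth = number of edges = 3

Answer: 3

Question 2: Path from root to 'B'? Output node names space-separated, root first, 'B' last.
Answer: C H B

Derivation:
Walk down from root: C -> H -> B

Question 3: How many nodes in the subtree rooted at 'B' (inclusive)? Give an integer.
Answer: 3

Derivation:
Subtree rooted at B contains: B, D, G
Count = 3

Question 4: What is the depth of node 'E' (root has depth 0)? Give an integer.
Path from root to E: C -> H -> E
Depth = number of edges = 2

Answer: 2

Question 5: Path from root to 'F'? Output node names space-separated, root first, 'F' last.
Answer: C F

Derivation:
Walk down from root: C -> F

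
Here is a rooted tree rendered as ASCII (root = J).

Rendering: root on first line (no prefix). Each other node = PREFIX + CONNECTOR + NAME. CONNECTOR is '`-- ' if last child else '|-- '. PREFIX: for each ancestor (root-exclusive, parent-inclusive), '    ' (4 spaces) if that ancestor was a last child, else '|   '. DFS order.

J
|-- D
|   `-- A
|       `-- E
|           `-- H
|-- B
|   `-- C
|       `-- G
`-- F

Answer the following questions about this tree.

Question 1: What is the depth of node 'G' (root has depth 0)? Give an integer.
Path from root to G: J -> B -> C -> G
Depth = number of edges = 3

Answer: 3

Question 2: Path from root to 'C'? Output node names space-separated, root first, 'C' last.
Walk down from root: J -> B -> C

Answer: J B C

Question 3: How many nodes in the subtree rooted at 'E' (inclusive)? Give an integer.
Answer: 2

Derivation:
Subtree rooted at E contains: E, H
Count = 2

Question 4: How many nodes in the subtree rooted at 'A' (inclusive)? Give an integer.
Answer: 3

Derivation:
Subtree rooted at A contains: A, E, H
Count = 3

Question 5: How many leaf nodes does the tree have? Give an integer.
Leaves (nodes with no children): F, G, H

Answer: 3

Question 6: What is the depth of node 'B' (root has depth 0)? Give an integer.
Path from root to B: J -> B
Depth = number of edges = 1

Answer: 1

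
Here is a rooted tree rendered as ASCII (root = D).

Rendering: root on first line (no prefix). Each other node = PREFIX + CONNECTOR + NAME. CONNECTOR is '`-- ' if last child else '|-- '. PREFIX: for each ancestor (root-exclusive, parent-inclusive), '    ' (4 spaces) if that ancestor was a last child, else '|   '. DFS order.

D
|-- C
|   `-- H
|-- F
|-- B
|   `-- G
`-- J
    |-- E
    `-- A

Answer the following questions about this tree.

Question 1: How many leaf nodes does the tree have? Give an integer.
Leaves (nodes with no children): A, E, F, G, H

Answer: 5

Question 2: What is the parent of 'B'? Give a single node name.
Scan adjacency: B appears as child of D

Answer: D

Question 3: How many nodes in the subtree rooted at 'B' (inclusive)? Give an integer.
Answer: 2

Derivation:
Subtree rooted at B contains: B, G
Count = 2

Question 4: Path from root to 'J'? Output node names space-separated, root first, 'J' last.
Answer: D J

Derivation:
Walk down from root: D -> J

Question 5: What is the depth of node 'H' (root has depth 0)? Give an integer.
Path from root to H: D -> C -> H
Depth = number of edges = 2

Answer: 2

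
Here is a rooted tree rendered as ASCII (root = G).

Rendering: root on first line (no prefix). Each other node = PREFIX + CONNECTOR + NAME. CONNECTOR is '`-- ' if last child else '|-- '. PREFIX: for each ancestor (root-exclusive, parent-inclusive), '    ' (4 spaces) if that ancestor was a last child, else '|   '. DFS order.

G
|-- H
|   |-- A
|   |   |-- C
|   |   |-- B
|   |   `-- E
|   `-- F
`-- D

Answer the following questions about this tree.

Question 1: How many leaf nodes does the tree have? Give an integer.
Answer: 5

Derivation:
Leaves (nodes with no children): B, C, D, E, F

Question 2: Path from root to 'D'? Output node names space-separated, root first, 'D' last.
Answer: G D

Derivation:
Walk down from root: G -> D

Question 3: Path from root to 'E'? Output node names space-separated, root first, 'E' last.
Answer: G H A E

Derivation:
Walk down from root: G -> H -> A -> E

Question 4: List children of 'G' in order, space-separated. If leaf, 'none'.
Answer: H D

Derivation:
Node G's children (from adjacency): H, D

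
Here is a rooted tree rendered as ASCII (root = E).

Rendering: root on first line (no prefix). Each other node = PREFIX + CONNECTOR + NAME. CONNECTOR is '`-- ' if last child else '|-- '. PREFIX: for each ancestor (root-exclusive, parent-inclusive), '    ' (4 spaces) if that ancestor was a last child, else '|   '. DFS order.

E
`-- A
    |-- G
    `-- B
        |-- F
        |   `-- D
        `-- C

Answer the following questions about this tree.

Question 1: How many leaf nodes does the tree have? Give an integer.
Answer: 3

Derivation:
Leaves (nodes with no children): C, D, G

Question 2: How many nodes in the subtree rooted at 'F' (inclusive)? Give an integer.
Subtree rooted at F contains: D, F
Count = 2

Answer: 2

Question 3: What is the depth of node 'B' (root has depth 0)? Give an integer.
Path from root to B: E -> A -> B
Depth = number of edges = 2

Answer: 2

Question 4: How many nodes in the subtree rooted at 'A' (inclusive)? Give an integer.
Answer: 6

Derivation:
Subtree rooted at A contains: A, B, C, D, F, G
Count = 6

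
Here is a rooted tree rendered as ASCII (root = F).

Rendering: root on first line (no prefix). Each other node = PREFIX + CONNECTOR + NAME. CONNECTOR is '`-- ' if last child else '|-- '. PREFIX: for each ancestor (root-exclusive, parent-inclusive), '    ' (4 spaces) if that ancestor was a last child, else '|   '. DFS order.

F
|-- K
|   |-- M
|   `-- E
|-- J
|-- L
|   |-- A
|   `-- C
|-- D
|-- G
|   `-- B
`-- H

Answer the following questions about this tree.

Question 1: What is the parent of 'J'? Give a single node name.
Answer: F

Derivation:
Scan adjacency: J appears as child of F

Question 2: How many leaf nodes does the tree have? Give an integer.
Leaves (nodes with no children): A, B, C, D, E, H, J, M

Answer: 8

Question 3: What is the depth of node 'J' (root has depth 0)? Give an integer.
Answer: 1

Derivation:
Path from root to J: F -> J
Depth = number of edges = 1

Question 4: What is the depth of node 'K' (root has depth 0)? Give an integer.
Answer: 1

Derivation:
Path from root to K: F -> K
Depth = number of edges = 1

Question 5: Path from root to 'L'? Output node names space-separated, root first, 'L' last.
Walk down from root: F -> L

Answer: F L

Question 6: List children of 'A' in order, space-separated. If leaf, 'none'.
Answer: none

Derivation:
Node A's children (from adjacency): (leaf)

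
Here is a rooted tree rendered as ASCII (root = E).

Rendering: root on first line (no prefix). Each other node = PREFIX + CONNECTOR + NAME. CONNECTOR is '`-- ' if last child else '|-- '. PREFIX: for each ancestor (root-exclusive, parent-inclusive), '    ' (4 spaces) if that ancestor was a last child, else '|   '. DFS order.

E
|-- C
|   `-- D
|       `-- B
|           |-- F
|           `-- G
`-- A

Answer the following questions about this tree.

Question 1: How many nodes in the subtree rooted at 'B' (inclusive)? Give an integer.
Subtree rooted at B contains: B, F, G
Count = 3

Answer: 3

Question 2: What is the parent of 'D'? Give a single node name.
Scan adjacency: D appears as child of C

Answer: C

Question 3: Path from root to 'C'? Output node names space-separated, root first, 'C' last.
Walk down from root: E -> C

Answer: E C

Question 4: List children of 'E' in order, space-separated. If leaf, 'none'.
Answer: C A

Derivation:
Node E's children (from adjacency): C, A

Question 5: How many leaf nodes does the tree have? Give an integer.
Leaves (nodes with no children): A, F, G

Answer: 3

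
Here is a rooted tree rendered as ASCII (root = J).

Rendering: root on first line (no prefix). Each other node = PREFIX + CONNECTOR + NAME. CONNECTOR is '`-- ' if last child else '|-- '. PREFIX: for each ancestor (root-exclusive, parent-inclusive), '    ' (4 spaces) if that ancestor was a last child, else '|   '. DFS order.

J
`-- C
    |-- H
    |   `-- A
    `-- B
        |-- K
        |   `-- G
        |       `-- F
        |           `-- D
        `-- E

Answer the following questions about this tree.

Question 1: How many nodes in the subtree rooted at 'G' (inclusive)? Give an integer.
Answer: 3

Derivation:
Subtree rooted at G contains: D, F, G
Count = 3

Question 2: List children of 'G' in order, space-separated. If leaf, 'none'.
Node G's children (from adjacency): F

Answer: F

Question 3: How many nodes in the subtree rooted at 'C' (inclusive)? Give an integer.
Answer: 9

Derivation:
Subtree rooted at C contains: A, B, C, D, E, F, G, H, K
Count = 9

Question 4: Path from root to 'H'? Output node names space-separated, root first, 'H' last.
Walk down from root: J -> C -> H

Answer: J C H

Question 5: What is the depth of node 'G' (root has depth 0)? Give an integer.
Answer: 4

Derivation:
Path from root to G: J -> C -> B -> K -> G
Depth = number of edges = 4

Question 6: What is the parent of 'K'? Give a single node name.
Answer: B

Derivation:
Scan adjacency: K appears as child of B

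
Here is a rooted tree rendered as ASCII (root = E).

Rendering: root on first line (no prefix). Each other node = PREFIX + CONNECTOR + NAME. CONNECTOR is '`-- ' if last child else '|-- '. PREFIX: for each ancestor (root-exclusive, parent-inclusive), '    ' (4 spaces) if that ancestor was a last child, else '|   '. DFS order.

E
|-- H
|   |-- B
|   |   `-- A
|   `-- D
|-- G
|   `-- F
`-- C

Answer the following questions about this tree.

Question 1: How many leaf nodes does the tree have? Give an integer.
Leaves (nodes with no children): A, C, D, F

Answer: 4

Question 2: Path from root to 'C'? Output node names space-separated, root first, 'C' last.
Answer: E C

Derivation:
Walk down from root: E -> C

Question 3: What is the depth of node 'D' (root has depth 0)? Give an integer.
Path from root to D: E -> H -> D
Depth = number of edges = 2

Answer: 2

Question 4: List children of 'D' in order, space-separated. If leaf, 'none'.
Node D's children (from adjacency): (leaf)

Answer: none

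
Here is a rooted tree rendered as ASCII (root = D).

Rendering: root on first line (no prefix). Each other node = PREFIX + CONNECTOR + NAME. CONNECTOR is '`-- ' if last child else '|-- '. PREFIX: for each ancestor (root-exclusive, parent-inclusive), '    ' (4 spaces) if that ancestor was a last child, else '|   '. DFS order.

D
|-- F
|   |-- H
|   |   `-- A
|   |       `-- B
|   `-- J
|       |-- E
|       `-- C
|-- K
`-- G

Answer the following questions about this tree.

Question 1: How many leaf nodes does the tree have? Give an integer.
Leaves (nodes with no children): B, C, E, G, K

Answer: 5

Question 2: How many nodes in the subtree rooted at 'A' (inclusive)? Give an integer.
Answer: 2

Derivation:
Subtree rooted at A contains: A, B
Count = 2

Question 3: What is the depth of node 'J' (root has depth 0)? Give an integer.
Answer: 2

Derivation:
Path from root to J: D -> F -> J
Depth = number of edges = 2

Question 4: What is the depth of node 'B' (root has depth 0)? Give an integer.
Answer: 4

Derivation:
Path from root to B: D -> F -> H -> A -> B
Depth = number of edges = 4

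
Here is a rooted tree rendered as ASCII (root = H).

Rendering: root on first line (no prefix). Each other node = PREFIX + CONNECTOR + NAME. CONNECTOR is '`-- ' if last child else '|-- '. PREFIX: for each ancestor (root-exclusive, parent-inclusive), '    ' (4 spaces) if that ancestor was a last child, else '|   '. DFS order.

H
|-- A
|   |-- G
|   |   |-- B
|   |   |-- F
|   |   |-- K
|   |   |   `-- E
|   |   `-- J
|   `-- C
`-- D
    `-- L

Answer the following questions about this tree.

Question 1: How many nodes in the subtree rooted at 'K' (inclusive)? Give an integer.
Subtree rooted at K contains: E, K
Count = 2

Answer: 2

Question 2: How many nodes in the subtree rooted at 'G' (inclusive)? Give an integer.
Subtree rooted at G contains: B, E, F, G, J, K
Count = 6

Answer: 6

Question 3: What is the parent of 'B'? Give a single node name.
Scan adjacency: B appears as child of G

Answer: G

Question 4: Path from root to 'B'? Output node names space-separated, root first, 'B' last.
Walk down from root: H -> A -> G -> B

Answer: H A G B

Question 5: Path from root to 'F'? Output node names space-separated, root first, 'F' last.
Answer: H A G F

Derivation:
Walk down from root: H -> A -> G -> F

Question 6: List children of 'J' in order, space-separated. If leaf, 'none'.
Node J's children (from adjacency): (leaf)

Answer: none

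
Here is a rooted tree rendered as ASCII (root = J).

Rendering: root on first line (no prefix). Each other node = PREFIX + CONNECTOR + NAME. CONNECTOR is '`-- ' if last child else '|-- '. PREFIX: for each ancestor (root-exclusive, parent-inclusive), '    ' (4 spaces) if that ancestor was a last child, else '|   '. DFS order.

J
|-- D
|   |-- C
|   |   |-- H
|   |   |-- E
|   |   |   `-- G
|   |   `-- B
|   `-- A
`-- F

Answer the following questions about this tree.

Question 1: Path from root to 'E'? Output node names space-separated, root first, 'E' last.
Walk down from root: J -> D -> C -> E

Answer: J D C E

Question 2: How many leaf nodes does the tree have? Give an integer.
Answer: 5

Derivation:
Leaves (nodes with no children): A, B, F, G, H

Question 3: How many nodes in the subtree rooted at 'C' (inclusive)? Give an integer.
Answer: 5

Derivation:
Subtree rooted at C contains: B, C, E, G, H
Count = 5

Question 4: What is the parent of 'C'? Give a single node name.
Scan adjacency: C appears as child of D

Answer: D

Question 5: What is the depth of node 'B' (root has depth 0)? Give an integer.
Answer: 3

Derivation:
Path from root to B: J -> D -> C -> B
Depth = number of edges = 3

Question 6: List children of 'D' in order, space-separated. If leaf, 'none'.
Answer: C A

Derivation:
Node D's children (from adjacency): C, A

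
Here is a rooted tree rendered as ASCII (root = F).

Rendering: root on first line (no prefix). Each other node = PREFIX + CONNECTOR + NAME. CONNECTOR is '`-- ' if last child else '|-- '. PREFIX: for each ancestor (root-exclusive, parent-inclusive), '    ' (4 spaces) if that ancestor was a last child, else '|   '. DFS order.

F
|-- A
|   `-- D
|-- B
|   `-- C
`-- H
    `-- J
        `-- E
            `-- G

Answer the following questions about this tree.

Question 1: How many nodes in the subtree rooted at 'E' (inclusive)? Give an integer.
Answer: 2

Derivation:
Subtree rooted at E contains: E, G
Count = 2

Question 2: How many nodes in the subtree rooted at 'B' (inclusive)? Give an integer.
Answer: 2

Derivation:
Subtree rooted at B contains: B, C
Count = 2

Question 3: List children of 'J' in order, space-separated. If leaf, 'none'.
Node J's children (from adjacency): E

Answer: E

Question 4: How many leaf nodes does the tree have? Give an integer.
Answer: 3

Derivation:
Leaves (nodes with no children): C, D, G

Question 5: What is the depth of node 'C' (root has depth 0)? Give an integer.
Answer: 2

Derivation:
Path from root to C: F -> B -> C
Depth = number of edges = 2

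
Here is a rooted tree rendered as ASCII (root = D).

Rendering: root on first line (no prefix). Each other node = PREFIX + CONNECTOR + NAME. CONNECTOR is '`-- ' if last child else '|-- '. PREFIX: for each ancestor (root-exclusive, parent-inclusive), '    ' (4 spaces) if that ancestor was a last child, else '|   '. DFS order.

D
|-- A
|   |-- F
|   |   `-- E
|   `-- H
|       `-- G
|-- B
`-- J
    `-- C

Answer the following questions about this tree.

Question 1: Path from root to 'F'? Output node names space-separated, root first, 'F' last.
Walk down from root: D -> A -> F

Answer: D A F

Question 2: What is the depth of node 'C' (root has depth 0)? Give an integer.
Answer: 2

Derivation:
Path from root to C: D -> J -> C
Depth = number of edges = 2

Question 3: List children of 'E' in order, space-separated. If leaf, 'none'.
Answer: none

Derivation:
Node E's children (from adjacency): (leaf)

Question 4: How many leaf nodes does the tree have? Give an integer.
Leaves (nodes with no children): B, C, E, G

Answer: 4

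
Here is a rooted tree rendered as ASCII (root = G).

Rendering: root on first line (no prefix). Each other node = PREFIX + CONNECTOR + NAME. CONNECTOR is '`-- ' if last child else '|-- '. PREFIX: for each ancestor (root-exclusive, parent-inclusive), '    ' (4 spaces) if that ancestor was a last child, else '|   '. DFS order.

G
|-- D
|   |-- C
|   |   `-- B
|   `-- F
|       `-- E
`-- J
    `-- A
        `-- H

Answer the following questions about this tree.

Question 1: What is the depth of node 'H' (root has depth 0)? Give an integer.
Path from root to H: G -> J -> A -> H
Depth = number of edges = 3

Answer: 3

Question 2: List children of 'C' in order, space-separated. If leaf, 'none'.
Node C's children (from adjacency): B

Answer: B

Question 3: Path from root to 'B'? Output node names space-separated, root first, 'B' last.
Walk down from root: G -> D -> C -> B

Answer: G D C B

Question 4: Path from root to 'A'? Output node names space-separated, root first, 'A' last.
Answer: G J A

Derivation:
Walk down from root: G -> J -> A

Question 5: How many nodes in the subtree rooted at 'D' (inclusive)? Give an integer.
Answer: 5

Derivation:
Subtree rooted at D contains: B, C, D, E, F
Count = 5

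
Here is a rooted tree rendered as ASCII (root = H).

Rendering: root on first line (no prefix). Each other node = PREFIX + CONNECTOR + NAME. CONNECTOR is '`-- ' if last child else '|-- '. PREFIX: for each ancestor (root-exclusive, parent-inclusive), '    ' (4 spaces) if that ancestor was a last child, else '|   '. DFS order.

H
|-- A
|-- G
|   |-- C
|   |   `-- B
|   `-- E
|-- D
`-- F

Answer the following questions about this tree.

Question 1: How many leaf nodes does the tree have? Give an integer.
Leaves (nodes with no children): A, B, D, E, F

Answer: 5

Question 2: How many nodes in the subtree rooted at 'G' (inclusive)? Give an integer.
Subtree rooted at G contains: B, C, E, G
Count = 4

Answer: 4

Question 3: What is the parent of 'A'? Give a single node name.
Scan adjacency: A appears as child of H

Answer: H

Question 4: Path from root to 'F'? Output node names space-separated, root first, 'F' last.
Answer: H F

Derivation:
Walk down from root: H -> F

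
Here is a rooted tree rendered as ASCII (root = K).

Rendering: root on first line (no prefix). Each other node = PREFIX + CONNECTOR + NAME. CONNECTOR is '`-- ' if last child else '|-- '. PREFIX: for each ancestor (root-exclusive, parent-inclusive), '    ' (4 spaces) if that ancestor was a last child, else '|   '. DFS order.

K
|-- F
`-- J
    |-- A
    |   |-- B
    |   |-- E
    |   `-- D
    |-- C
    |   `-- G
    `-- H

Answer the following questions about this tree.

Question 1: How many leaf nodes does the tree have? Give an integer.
Leaves (nodes with no children): B, D, E, F, G, H

Answer: 6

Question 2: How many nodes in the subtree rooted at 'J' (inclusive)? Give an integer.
Subtree rooted at J contains: A, B, C, D, E, G, H, J
Count = 8

Answer: 8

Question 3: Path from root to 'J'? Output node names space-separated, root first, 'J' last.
Walk down from root: K -> J

Answer: K J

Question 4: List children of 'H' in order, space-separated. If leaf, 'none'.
Node H's children (from adjacency): (leaf)

Answer: none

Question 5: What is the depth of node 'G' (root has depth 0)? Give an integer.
Path from root to G: K -> J -> C -> G
Depth = number of edges = 3

Answer: 3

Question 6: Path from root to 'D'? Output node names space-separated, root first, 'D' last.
Walk down from root: K -> J -> A -> D

Answer: K J A D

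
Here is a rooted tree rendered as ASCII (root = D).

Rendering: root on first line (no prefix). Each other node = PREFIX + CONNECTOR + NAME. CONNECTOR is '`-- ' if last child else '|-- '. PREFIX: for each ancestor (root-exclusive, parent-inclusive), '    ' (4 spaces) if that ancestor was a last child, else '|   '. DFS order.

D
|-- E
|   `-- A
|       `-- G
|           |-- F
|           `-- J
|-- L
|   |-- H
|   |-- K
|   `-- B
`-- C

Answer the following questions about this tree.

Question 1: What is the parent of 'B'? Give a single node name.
Scan adjacency: B appears as child of L

Answer: L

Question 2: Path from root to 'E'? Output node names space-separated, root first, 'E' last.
Walk down from root: D -> E

Answer: D E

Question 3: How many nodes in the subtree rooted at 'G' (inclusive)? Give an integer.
Subtree rooted at G contains: F, G, J
Count = 3

Answer: 3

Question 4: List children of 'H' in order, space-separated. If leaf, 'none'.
Node H's children (from adjacency): (leaf)

Answer: none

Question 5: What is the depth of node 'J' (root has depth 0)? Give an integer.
Answer: 4

Derivation:
Path from root to J: D -> E -> A -> G -> J
Depth = number of edges = 4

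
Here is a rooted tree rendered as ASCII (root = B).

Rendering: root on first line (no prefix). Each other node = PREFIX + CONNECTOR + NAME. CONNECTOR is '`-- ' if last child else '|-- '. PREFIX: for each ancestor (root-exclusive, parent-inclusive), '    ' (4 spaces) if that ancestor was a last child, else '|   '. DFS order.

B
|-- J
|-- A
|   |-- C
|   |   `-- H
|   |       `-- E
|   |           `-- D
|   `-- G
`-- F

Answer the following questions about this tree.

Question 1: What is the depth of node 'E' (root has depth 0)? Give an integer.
Path from root to E: B -> A -> C -> H -> E
Depth = number of edges = 4

Answer: 4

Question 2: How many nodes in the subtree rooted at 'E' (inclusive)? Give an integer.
Subtree rooted at E contains: D, E
Count = 2

Answer: 2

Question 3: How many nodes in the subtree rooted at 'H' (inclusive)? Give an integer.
Answer: 3

Derivation:
Subtree rooted at H contains: D, E, H
Count = 3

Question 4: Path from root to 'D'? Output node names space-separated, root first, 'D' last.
Walk down from root: B -> A -> C -> H -> E -> D

Answer: B A C H E D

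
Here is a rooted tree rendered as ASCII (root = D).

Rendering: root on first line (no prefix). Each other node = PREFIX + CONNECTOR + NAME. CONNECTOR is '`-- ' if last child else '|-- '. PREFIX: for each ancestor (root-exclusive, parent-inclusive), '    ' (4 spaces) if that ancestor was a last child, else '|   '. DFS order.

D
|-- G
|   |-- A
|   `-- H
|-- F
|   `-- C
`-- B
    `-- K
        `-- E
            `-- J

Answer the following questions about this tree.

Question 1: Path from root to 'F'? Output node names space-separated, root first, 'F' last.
Answer: D F

Derivation:
Walk down from root: D -> F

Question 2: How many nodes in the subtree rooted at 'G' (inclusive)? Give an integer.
Subtree rooted at G contains: A, G, H
Count = 3

Answer: 3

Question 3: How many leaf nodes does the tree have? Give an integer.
Leaves (nodes with no children): A, C, H, J

Answer: 4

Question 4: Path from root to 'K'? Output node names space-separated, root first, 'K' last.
Walk down from root: D -> B -> K

Answer: D B K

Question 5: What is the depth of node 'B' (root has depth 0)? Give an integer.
Answer: 1

Derivation:
Path from root to B: D -> B
Depth = number of edges = 1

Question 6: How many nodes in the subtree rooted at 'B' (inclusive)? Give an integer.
Answer: 4

Derivation:
Subtree rooted at B contains: B, E, J, K
Count = 4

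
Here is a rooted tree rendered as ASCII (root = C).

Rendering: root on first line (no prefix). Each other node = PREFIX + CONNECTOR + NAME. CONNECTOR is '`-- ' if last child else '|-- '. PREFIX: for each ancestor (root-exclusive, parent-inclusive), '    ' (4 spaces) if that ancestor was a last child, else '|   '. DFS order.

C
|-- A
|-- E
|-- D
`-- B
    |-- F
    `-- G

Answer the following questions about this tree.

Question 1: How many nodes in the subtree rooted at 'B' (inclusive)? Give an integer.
Answer: 3

Derivation:
Subtree rooted at B contains: B, F, G
Count = 3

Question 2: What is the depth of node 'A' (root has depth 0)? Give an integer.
Answer: 1

Derivation:
Path from root to A: C -> A
Depth = number of edges = 1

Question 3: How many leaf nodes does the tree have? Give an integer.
Answer: 5

Derivation:
Leaves (nodes with no children): A, D, E, F, G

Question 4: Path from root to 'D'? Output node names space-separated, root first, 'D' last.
Walk down from root: C -> D

Answer: C D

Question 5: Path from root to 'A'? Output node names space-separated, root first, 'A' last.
Walk down from root: C -> A

Answer: C A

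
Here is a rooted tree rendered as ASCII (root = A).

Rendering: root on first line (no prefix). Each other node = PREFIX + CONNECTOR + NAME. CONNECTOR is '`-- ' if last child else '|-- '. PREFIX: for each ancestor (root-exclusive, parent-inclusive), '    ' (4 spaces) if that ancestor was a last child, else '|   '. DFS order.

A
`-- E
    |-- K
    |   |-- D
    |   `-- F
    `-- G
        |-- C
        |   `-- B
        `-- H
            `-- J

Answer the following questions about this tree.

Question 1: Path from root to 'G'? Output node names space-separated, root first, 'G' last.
Walk down from root: A -> E -> G

Answer: A E G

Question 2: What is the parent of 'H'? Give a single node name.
Scan adjacency: H appears as child of G

Answer: G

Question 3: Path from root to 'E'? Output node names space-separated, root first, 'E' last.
Walk down from root: A -> E

Answer: A E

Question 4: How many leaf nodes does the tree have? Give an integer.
Answer: 4

Derivation:
Leaves (nodes with no children): B, D, F, J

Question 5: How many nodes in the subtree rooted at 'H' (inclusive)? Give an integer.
Answer: 2

Derivation:
Subtree rooted at H contains: H, J
Count = 2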